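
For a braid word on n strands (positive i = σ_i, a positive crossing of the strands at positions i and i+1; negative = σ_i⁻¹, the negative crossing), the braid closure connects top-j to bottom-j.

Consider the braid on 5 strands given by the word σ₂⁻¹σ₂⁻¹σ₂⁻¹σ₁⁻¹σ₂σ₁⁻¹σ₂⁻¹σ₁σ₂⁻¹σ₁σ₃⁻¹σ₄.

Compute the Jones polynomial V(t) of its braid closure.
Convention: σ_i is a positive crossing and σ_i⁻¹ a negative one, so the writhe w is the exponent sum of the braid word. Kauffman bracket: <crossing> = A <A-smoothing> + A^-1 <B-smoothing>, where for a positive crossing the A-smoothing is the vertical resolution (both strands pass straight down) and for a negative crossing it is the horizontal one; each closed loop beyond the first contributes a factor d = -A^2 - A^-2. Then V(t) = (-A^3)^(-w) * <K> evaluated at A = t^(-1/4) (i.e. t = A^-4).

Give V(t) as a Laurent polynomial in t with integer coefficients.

-1 + 3*t^-1 - 3*t^-2 + 5*t^-3 - 5*t^-4 + 4*t^-5 - 3*t^-6 + 2*t^-7 - t^-8

Derivation:
The presented braid s2^-1 s2^-1 s2^-1 s1^-1 s2 s1^-1 s2^-1 s1 s2^-1 s1 s3^-1 s4 on 5 strands reduces by inverse Markov moves (closure unchanged at each step):
  Destabilize: the word has the form β·s4 where s4 occurs only as the final letter (β ∈ B_4); drop it and the last strand → 4 strands.
  Destabilize: the word has the form β·s3^-1 where s3^-1 occurs only as the final letter (β ∈ B_3); drop it and the last strand → 3 strands.
Reduced to β = s2^-1 s2^-1 s2^-1 s1^-1 s2 s1^-1 s2^-1 s1 s2^-1 s1 on 3 strands, 10 crossings.
Compute on β:
Braid: s2^-1 s2^-1 s2^-1 s1^-1 s2 s1^-1 s2^-1 s1 s2^-1 s1 on 3 strands, 10 crossings.
Writhe w = (#positive) - (#negative) = 3 - 7 = -4.
Enumerate smoothing states for the bracket polynomial. There are 2^10 = 1024 states.
Each crossing splits two ways (0=vertical, 1=horizontal). The state's weight is A^(#A-smoothings - #B-smoothings) * d^(loops - 1).
Tabulate the states by total A-exponent and number of loops L (A-exp: L × count):
  A^10: L=6 ×1
  A^8: L=5 ×10
  A^6: L=4 ×41, L=6 ×4
  A^4: L=3 ×88, L=5 ×31, L=7 ×1
  A^2: L=2 ×102, L=4 ×99, L=6 ×9
  A^0: L=1 ×54, L=3 ×162, L=5 ×36
  A^-2: L=2 ×134, L=4 ×74, L=6 ×2
  A^-4: L=1 ×30, L=3 ×82, L=5 ×8
  A^-6: L=2 ×32, L=4 ×13
  A^-8: L=1 ×3, L=3 ×7
  A^-10: L=2 ×1
Each group contributes A^e * Σ count * d^(L-1):
Powers of d = -A^2 - A^-2: d^2 = A^4 + 2 + A^-4; d^3 = -A^6 - 3*A^2 - 3*A^-2 - A^-6; d^4 = A^8 + 4*A^4 + 6 + 4*A^-4 + A^-8; d^5 = -A^10 - 5*A^6 - 10*A^2 - 10*A^-2 - 5*A^-6 - A^-10; d^6 = A^12 + 6*A^8 + 15*A^4 + 20 + 15*A^-4 + 6*A^-8 + A^-12.
  A^10 * (d^5) = -A^20 - 5*A^16 - 10*A^12 - 10*A^8 - 5*A^4 - 1
  A^8 * (10*d^4) = 10*A^16 + 40*A^12 + 60*A^8 + 40*A^4 + 10
  A^6 * (41*d^3 + 4*d^5) = -4*A^16 - 61*A^12 - 163*A^8 - 163*A^4 - 61 - 4*A^-4
  A^4 * (88*d^2 + 31*d^4 + d^6) = A^16 + 37*A^12 + 227*A^8 + 382*A^4 + 227 + 37*A^-4 + A^-8
  A^2 * (102*d + 99*d^3 + 9*d^5) = -9*A^12 - 144*A^8 - 489*A^4 - 489 - 144*A^-4 - 9*A^-8
  A^0 * (54 + 162*d^2 + 36*d^4) = 36*A^8 + 306*A^4 + 594 + 306*A^-4 + 36*A^-8
  A^-2 * (134*d + 74*d^3 + 2*d^5) = -2*A^8 - 84*A^4 - 376 - 376*A^-4 - 84*A^-8 - 2*A^-12
  A^-4 * (30 + 82*d^2 + 8*d^4) = 8*A^4 + 114 + 242*A^-4 + 114*A^-8 + 8*A^-12
  A^-6 * (32*d + 13*d^3) = -13 - 71*A^-4 - 71*A^-8 - 13*A^-12
  A^-8 * (3 + 7*d^2) = 7*A^-4 + 17*A^-8 + 7*A^-12
  A^-10 * (d) = -A^-8 - A^-12
Summing the groups: <K> = -A^20 + 2*A^16 - 3*A^12 + 4*A^8 - 5*A^4 + 5 - 3*A^-4 + 3*A^-8 - A^-12
Normalise by the writhe: (-A^3)^(-w) = (-A^3)^(4) = A^12, so f(A) = A^12 * <K> = -A^32 + 2*A^28 - 3*A^24 + 4*A^20 - 5*A^16 + 5*A^12 - 3*A^8 + 3*A^4 - 1.
Substitute A = t^(-1/4), i.e. A^e → t^(-e/4): V(t) = -1 + 3*t^-1 - 3*t^-2 + 5*t^-3 - 5*t^-4 + 4*t^-5 - 3*t^-6 + 2*t^-7 - t^-8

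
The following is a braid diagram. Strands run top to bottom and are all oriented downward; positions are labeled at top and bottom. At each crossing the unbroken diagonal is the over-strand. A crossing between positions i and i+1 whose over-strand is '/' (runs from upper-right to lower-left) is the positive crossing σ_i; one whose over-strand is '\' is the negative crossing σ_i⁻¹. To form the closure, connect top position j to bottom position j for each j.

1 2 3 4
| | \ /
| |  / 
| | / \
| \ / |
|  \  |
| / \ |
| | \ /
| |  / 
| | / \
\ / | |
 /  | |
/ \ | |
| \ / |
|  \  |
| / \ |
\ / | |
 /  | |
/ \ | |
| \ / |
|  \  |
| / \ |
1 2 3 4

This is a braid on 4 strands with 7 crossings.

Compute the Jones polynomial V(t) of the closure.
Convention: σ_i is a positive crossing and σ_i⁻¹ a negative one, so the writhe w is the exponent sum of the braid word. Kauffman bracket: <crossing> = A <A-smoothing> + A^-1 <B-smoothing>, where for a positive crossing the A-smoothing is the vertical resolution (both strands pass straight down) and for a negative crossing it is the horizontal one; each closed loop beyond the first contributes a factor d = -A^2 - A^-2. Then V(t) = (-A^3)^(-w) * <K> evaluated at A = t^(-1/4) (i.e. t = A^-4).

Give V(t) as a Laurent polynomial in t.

t^4 - 2*t^3 + 3*t^2 - 4*t + 4 - 3*t^-1 + 3*t^-2 - t^-3

Derivation:
Reading the diagram top to bottom ('/'-over between positions i,i+1 = s_i, '\'-over = s_i^-1): braid word = s3 s2^-1 s3 s1 s2^-1 s1 s2^-1.
Braid: s3 s2^-1 s3 s1 s2^-1 s1 s2^-1 on 4 strands, 7 crossings.
Writhe w = (#positive) - (#negative) = 4 - 3 = 1.
Enumerate smoothing states for the bracket polynomial. There are 2^7 = 128 states.
For each crossing: s=0 is the vertical smoothing, s=1 horizontal. Crossing k contributes A^(sign_k * (1 - 2*s_k)); loop factor d = -A^2 - A^-2.
Tabulate the states by total A-exponent and number of loops L (A-exp: L × count):
  A^7: L=5 ×1
  A^5: L=4 ×7
  A^3: L=3 ×21
  A^1: L=2 ×32, L=4 ×3
  A^-1: L=1 ×21, L=3 ×14
  A^-3: L=2 ×19, L=4 ×2
  A^-5: L=3 ×7
  A^-7: L=4 ×1
Each group contributes A^e * Σ count * d^(L-1):
Powers of d = -A^2 - A^-2: d^2 = A^4 + 2 + A^-4; d^3 = -A^6 - 3*A^2 - 3*A^-2 - A^-6; d^4 = A^8 + 4*A^4 + 6 + 4*A^-4 + A^-8.
  A^7 * (d^4) = A^15 + 4*A^11 + 6*A^7 + 4*A^3 + A^-1
  A^5 * (7*d^3) = -7*A^11 - 21*A^7 - 21*A^3 - 7*A^-1
  A^3 * (21*d^2) = 21*A^7 + 42*A^3 + 21*A^-1
  A^1 * (32*d + 3*d^3) = -3*A^7 - 41*A^3 - 41*A^-1 - 3*A^-5
  A^-1 * (21 + 14*d^2) = 14*A^3 + 49*A^-1 + 14*A^-5
  A^-3 * (19*d + 2*d^3) = -2*A^3 - 25*A^-1 - 25*A^-5 - 2*A^-9
  A^-5 * (7*d^2) = 7*A^-1 + 14*A^-5 + 7*A^-9
  A^-7 * (d^3) = -A^-1 - 3*A^-5 - 3*A^-9 - A^-13
Summing the groups: <K> = A^15 - 3*A^11 + 3*A^7 - 4*A^3 + 4*A^-1 - 3*A^-5 + 2*A^-9 - A^-13
Normalise by the writhe: (-A^3)^(-w) = (-A^3)^(-1) = -A^-3, so f(A) = -A^-3 * <K> = -A^12 + 3*A^8 - 3*A^4 + 4 - 4*A^-4 + 3*A^-8 - 2*A^-12 + A^-16.
Substitute A = t^(-1/4), i.e. A^e → t^(-e/4): V(t) = t^4 - 2*t^3 + 3*t^2 - 4*t + 4 - 3*t^-1 + 3*t^-2 - t^-3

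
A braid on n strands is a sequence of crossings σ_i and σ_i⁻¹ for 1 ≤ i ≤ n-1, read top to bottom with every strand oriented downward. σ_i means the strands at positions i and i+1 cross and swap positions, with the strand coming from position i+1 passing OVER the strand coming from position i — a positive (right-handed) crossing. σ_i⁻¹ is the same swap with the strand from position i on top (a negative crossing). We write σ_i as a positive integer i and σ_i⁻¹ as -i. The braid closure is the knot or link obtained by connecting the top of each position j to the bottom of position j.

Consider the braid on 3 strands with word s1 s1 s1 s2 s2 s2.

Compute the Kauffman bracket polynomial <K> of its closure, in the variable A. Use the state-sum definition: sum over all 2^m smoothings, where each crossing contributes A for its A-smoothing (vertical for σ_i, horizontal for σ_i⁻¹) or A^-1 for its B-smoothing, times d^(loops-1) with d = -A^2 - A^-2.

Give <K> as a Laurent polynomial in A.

Braid: s1 s1 s1 s2 s2 s2 on 3 strands, 6 crossings.
Writhe w = (#positive) - (#negative) = 6 - 0 = 6.
State-sum expansion of <K>. There are 2^6 = 64 states.
Smooth each crossing (0=||, 1=⌣⌢); contribution A^(Σ sign_k(1-2s_k)) * d^(L-1).
Tabulate the states by total A-exponent and number of loops L (A-exp: L × count):
  A^6: L=3 ×1
  A^4: L=2 ×6
  A^2: L=1 ×9, L=3 ×6
  A^0: L=2 ×18, L=4 ×2
  A^-2: L=3 ×15
  A^-4: L=4 ×6
  A^-6: L=5 ×1
Each group contributes A^e * Σ count * d^(L-1):
Powers of d = -A^2 - A^-2: d^2 = A^4 + 2 + A^-4; d^3 = -A^6 - 3*A^2 - 3*A^-2 - A^-6; d^4 = A^8 + 4*A^4 + 6 + 4*A^-4 + A^-8.
  A^6 * (d^2) = A^10 + 2*A^6 + A^2
  A^4 * (6*d) = -6*A^6 - 6*A^2
  A^2 * (9 + 6*d^2) = 6*A^6 + 21*A^2 + 6*A^-2
  A^0 * (18*d + 2*d^3) = -2*A^6 - 24*A^2 - 24*A^-2 - 2*A^-6
  A^-2 * (15*d^2) = 15*A^2 + 30*A^-2 + 15*A^-6
  A^-4 * (6*d^3) = -6*A^2 - 18*A^-2 - 18*A^-6 - 6*A^-10
  A^-6 * (d^4) = A^2 + 4*A^-2 + 6*A^-6 + 4*A^-10 + A^-14
Summing the groups: <K> = A^10 + 2*A^2 - 2*A^-2 + A^-6 - 2*A^-10 + A^-14

Answer: A^10 + 2*A^2 - 2*A^-2 + A^-6 - 2*A^-10 + A^-14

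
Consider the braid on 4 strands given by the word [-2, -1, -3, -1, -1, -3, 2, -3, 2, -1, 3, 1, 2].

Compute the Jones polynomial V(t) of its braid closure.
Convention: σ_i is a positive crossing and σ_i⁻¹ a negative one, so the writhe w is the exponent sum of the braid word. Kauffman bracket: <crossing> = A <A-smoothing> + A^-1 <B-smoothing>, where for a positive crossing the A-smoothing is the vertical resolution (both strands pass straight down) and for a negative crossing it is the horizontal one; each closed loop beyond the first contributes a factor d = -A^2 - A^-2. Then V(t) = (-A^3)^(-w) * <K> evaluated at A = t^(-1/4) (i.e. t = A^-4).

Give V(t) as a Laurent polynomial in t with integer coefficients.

t - 1 + 2*t^-1 - 3*t^-2 + 3*t^-3 - 2*t^-4 + 2*t^-5 - t^-6

Derivation:
The presented braid s2^-1 s1^-1 s3^-1 s1^-1 s1^-1 s3^-1 s2 s3^-1 s2 s1^-1 s3 s1 s2 on 4 strands reduces by inverse Markov moves (closure unchanged at each step):
  Deconjugate: the word is γ·β·γ⁻¹ with γ = s2^-1 (prefix) and γ⁻¹ = s2 (suffix); strip both.
  Deconjugate: the word is γ·β·γ⁻¹ with γ = s1^-1 s3^-1 (prefix) and γ⁻¹ = s3 s1 (suffix); strip both.
Reduced to β = s1^-1 s1^-1 s3^-1 s2 s3^-1 s2 s1^-1 on 4 strands, 7 crossings.
Compute on β:
Braid: s1^-1 s1^-1 s3^-1 s2 s3^-1 s2 s1^-1 on 4 strands, 7 crossings.
Writhe w = (#positive) - (#negative) = 2 - 5 = -3.
State-sum expansion of <K>. There are 2^7 = 128 states.
Smooth each crossing (0=||, 1=⌣⌢); contribution A^(Σ sign_k(1-2s_k)) * d^(L-1).
Tabulate the states by total A-exponent and number of loops L (A-exp: L × count):
  A^7: L=5 ×1
  A^5: L=4 ×7
  A^3: L=3 ×20, L=5 ×1
  A^1: L=2 ×27, L=4 ×8
  A^-1: L=1 ×15, L=3 ×19, L=5 ×1
  A^-3: L=2 ×17, L=4 ×4
  A^-5: L=3 ×7
  A^-7: L=4 ×1
Each group contributes A^e * Σ count * d^(L-1):
Powers of d = -A^2 - A^-2: d^2 = A^4 + 2 + A^-4; d^3 = -A^6 - 3*A^2 - 3*A^-2 - A^-6; d^4 = A^8 + 4*A^4 + 6 + 4*A^-4 + A^-8.
  A^7 * (d^4) = A^15 + 4*A^11 + 6*A^7 + 4*A^3 + A^-1
  A^5 * (7*d^3) = -7*A^11 - 21*A^7 - 21*A^3 - 7*A^-1
  A^3 * (20*d^2 + d^4) = A^11 + 24*A^7 + 46*A^3 + 24*A^-1 + A^-5
  A^1 * (27*d + 8*d^3) = -8*A^7 - 51*A^3 - 51*A^-1 - 8*A^-5
  A^-1 * (15 + 19*d^2 + d^4) = A^7 + 23*A^3 + 59*A^-1 + 23*A^-5 + A^-9
  A^-3 * (17*d + 4*d^3) = -4*A^3 - 29*A^-1 - 29*A^-5 - 4*A^-9
  A^-5 * (7*d^2) = 7*A^-1 + 14*A^-5 + 7*A^-9
  A^-7 * (d^3) = -A^-1 - 3*A^-5 - 3*A^-9 - A^-13
Summing the groups: <K> = A^15 - 2*A^11 + 2*A^7 - 3*A^3 + 3*A^-1 - 2*A^-5 + A^-9 - A^-13
Normalise by the writhe: (-A^3)^(-w) = (-A^3)^(3) = -A^9, so f(A) = -A^9 * <K> = -A^24 + 2*A^20 - 2*A^16 + 3*A^12 - 3*A^8 + 2*A^4 - 1 + A^-4.
Substitute A = t^(-1/4), i.e. A^e → t^(-e/4): V(t) = t - 1 + 2*t^-1 - 3*t^-2 + 3*t^-3 - 2*t^-4 + 2*t^-5 - t^-6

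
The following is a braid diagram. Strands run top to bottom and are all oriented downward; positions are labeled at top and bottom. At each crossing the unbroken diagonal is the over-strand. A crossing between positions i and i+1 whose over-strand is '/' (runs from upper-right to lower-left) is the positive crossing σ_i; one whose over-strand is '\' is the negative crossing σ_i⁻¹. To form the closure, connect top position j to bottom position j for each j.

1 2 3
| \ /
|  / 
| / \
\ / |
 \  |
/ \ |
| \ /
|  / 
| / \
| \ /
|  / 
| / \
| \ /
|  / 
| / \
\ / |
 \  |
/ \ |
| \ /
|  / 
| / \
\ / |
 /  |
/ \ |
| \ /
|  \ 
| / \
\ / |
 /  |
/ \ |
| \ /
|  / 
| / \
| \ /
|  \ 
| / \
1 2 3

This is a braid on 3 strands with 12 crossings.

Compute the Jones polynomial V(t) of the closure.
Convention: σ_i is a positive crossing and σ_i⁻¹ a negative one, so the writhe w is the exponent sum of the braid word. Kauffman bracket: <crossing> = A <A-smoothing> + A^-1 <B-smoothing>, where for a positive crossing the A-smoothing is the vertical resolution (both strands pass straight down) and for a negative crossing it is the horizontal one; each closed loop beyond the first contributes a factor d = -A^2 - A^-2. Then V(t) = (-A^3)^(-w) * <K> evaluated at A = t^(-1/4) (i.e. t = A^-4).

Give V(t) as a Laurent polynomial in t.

Reading the diagram top to bottom ('/'-over between positions i,i+1 = s_i, '\'-over = s_i^-1): braid word = s2 s1^-1 s2 s2 s2 s1^-1 s2 s1 s2^-1 s1 s2 s2^-1.
The presented braid s2 s1^-1 s2 s2 s2 s1^-1 s2 s1 s2^-1 s1 s2 s2^-1 on 3 strands reduces by inverse Markov moves (closure unchanged at each step):
  Deconjugate: the word is γ·β·γ⁻¹ with γ = s2 (prefix) and γ⁻¹ = s2^-1 (suffix); strip both.
Reduced to β = s1^-1 s2 s2 s2 s1^-1 s2 s1 s2^-1 s1 s2 on 3 strands, 10 crossings.
Compute on β:
Braid: s1^-1 s2 s2 s2 s1^-1 s2 s1 s2^-1 s1 s2 on 3 strands, 10 crossings.
Writhe w = (#positive) - (#negative) = 7 - 3 = 4.
State-sum expansion of <K>. There are 2^10 = 1024 states.
Each crossing splits two ways (0=vertical, 1=horizontal). The state's weight is A^(#A-smoothings - #B-smoothings) * d^(loops - 1).
Tabulate the states by total A-exponent and number of loops L (A-exp: L × count):
  A^10: L=2 ×1
  A^8: L=1 ×5, L=3 ×5
  A^6: L=2 ×39, L=4 ×6
  A^4: L=1 ×34, L=3 ×85, L=5 ×1
  A^2: L=2 ×138, L=4 ×72
  A^0: L=1 ×48, L=3 ×167, L=5 ×37
  A^-2: L=2 ×91, L=4 ×109, L=6 ×10
  A^-4: L=3 ×82, L=5 ×37, L=7 ×1
  A^-6: L=4 ×40, L=6 ×5
  A^-8: L=5 ×10
  A^-10: L=6 ×1
Each group contributes A^e * Σ count * d^(L-1):
Powers of d = -A^2 - A^-2: d^2 = A^4 + 2 + A^-4; d^3 = -A^6 - 3*A^2 - 3*A^-2 - A^-6; d^4 = A^8 + 4*A^4 + 6 + 4*A^-4 + A^-8; d^5 = -A^10 - 5*A^6 - 10*A^2 - 10*A^-2 - 5*A^-6 - A^-10; d^6 = A^12 + 6*A^8 + 15*A^4 + 20 + 15*A^-4 + 6*A^-8 + A^-12.
  A^10 * (d) = -A^12 - A^8
  A^8 * (5 + 5*d^2) = 5*A^12 + 15*A^8 + 5*A^4
  A^6 * (39*d + 6*d^3) = -6*A^12 - 57*A^8 - 57*A^4 - 6
  A^4 * (34 + 85*d^2 + d^4) = A^12 + 89*A^8 + 210*A^4 + 89 + A^-4
  A^2 * (138*d + 72*d^3) = -72*A^8 - 354*A^4 - 354 - 72*A^-4
  A^0 * (48 + 167*d^2 + 37*d^4) = 37*A^8 + 315*A^4 + 604 + 315*A^-4 + 37*A^-8
  A^-2 * (91*d + 109*d^3 + 10*d^5) = -10*A^8 - 159*A^4 - 518 - 518*A^-4 - 159*A^-8 - 10*A^-12
  A^-4 * (82*d^2 + 37*d^4 + d^6) = A^8 + 43*A^4 + 245 + 406*A^-4 + 245*A^-8 + 43*A^-12 + A^-16
  A^-6 * (40*d^3 + 5*d^5) = -5*A^4 - 65 - 170*A^-4 - 170*A^-8 - 65*A^-12 - 5*A^-16
  A^-8 * (10*d^4) = 10 + 40*A^-4 + 60*A^-8 + 40*A^-12 + 10*A^-16
  A^-10 * (d^5) = -1 - 5*A^-4 - 10*A^-8 - 10*A^-12 - 5*A^-16 - A^-20
Summing the groups: <K> = -A^12 + 2*A^8 - 2*A^4 + 4 - 3*A^-4 + 3*A^-8 - 2*A^-12 + A^-16 - A^-20
Normalise by the writhe: (-A^3)^(-w) = (-A^3)^(-4) = A^-12, so f(A) = A^-12 * <K> = -1 + 2*A^-4 - 2*A^-8 + 4*A^-12 - 3*A^-16 + 3*A^-20 - 2*A^-24 + A^-28 - A^-32.
Substitute A = t^(-1/4), i.e. A^e → t^(-e/4): V(t) = -t^8 + t^7 - 2*t^6 + 3*t^5 - 3*t^4 + 4*t^3 - 2*t^2 + 2*t - 1

Answer: -t^8 + t^7 - 2*t^6 + 3*t^5 - 3*t^4 + 4*t^3 - 2*t^2 + 2*t - 1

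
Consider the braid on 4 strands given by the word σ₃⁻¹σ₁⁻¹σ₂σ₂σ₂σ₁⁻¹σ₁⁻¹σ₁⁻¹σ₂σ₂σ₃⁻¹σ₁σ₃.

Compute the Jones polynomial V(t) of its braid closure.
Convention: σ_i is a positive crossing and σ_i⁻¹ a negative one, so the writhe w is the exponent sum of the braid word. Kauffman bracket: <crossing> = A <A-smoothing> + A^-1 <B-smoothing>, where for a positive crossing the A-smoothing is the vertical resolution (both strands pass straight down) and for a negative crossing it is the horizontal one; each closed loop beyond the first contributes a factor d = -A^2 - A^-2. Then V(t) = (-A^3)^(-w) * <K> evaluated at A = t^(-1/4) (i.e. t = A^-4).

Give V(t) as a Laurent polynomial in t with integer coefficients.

The presented braid s3^-1 s1^-1 s2 s2 s2 s1^-1 s1^-1 s1^-1 s2 s2 s3^-1 s1 s3 on 4 strands reduces by inverse Markov moves (closure unchanged at each step):
  Deconjugate: the word is γ·β·γ⁻¹ with γ = s3^-1 s1^-1 (prefix) and γ⁻¹ = s1 s3 (suffix); strip both.
  Destabilize: the word has the form β·s3^-1 where s3^-1 occurs only as the final letter (β ∈ B_3); drop it and the last strand → 3 strands.
Reduced to β = s2 s2 s2 s1^-1 s1^-1 s1^-1 s2 s2 on 3 strands, 8 crossings.
Compute on β:
Braid: s2 s2 s2 s1^-1 s1^-1 s1^-1 s2 s2 on 3 strands, 8 crossings.
Writhe w = (#positive) - (#negative) = 5 - 3 = 2.
State-sum expansion of <K>. There are 2^8 = 256 states.
Each crossing splits two ways (0=vertical, 1=horizontal). The state's weight is A^(#A-smoothings - #B-smoothings) * d^(loops - 1).
Tabulate the states by total A-exponent and number of loops L (A-exp: L × count):
  A^8: L=4 ×1
  A^6: L=3 ×8
  A^4: L=2 ×18, L=4 ×10
  A^2: L=1 ×15, L=3 ×31, L=5 ×10
  A^0: L=2 ×35, L=4 ×30, L=6 ×5
  A^-2: L=3 ×40, L=5 ×15, L=7 ×1
  A^-4: L=4 ×25, L=6 ×3
  A^-6: L=5 ×8
  A^-8: L=6 ×1
Each group contributes A^e * Σ count * d^(L-1):
Powers of d = -A^2 - A^-2: d^2 = A^4 + 2 + A^-4; d^3 = -A^6 - 3*A^2 - 3*A^-2 - A^-6; d^4 = A^8 + 4*A^4 + 6 + 4*A^-4 + A^-8; d^5 = -A^10 - 5*A^6 - 10*A^2 - 10*A^-2 - 5*A^-6 - A^-10; d^6 = A^12 + 6*A^8 + 15*A^4 + 20 + 15*A^-4 + 6*A^-8 + A^-12.
  A^8 * (d^3) = -A^14 - 3*A^10 - 3*A^6 - A^2
  A^6 * (8*d^2) = 8*A^10 + 16*A^6 + 8*A^2
  A^4 * (18*d + 10*d^3) = -10*A^10 - 48*A^6 - 48*A^2 - 10*A^-2
  A^2 * (15 + 31*d^2 + 10*d^4) = 10*A^10 + 71*A^6 + 137*A^2 + 71*A^-2 + 10*A^-6
  A^0 * (35*d + 30*d^3 + 5*d^5) = -5*A^10 - 55*A^6 - 175*A^2 - 175*A^-2 - 55*A^-6 - 5*A^-10
  A^-2 * (40*d^2 + 15*d^4 + d^6) = A^10 + 21*A^6 + 115*A^2 + 190*A^-2 + 115*A^-6 + 21*A^-10 + A^-14
  A^-4 * (25*d^3 + 3*d^5) = -3*A^6 - 40*A^2 - 105*A^-2 - 105*A^-6 - 40*A^-10 - 3*A^-14
  A^-6 * (8*d^4) = 8*A^2 + 32*A^-2 + 48*A^-6 + 32*A^-10 + 8*A^-14
  A^-8 * (d^5) = -A^2 - 5*A^-2 - 10*A^-6 - 10*A^-10 - 5*A^-14 - A^-18
Summing the groups: <K> = -A^14 + A^10 - A^6 + 3*A^2 - 2*A^-2 + 3*A^-6 - 2*A^-10 + A^-14 - A^-18
Normalise by the writhe: (-A^3)^(-w) = (-A^3)^(-2) = A^-6, so f(A) = A^-6 * <K> = -A^8 + A^4 - 1 + 3*A^-4 - 2*A^-8 + 3*A^-12 - 2*A^-16 + A^-20 - A^-24.
Substitute A = t^(-1/4), i.e. A^e → t^(-e/4): V(t) = -t^6 + t^5 - 2*t^4 + 3*t^3 - 2*t^2 + 3*t - 1 + t^-1 - t^-2

Answer: -t^6 + t^5 - 2*t^4 + 3*t^3 - 2*t^2 + 3*t - 1 + t^-1 - t^-2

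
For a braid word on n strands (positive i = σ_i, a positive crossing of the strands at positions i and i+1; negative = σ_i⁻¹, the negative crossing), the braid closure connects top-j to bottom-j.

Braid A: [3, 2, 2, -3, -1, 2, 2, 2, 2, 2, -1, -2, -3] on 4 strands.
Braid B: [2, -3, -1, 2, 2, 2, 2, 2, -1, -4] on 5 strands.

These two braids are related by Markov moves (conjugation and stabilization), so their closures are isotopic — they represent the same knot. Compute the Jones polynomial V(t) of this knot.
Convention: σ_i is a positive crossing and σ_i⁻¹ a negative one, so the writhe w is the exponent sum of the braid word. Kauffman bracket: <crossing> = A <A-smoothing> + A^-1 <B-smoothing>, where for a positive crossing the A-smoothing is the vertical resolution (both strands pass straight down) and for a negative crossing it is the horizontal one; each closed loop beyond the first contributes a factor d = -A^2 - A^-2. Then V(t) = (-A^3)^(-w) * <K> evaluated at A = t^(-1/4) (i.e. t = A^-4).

t^8 - 2*t^7 + 2*t^6 - 3*t^5 + 3*t^4 - 2*t^3 + 2*t^2 - t + 1

Derivation:
Markov-equivalent braids have isotopic closures, hence identical knot invariants. Strip the Markov moves from each word to reach a common short braid β, then compute V(t) once on β.
Braid A: s3 s2 s2 s3^-1 s1^-1 s2 s2 s2 s2 s2 s1^-1 s2^-1 s3^-1 on 4 strands reduces by inverse Markov moves (closure unchanged at each step):
  Deconjugate: the word is γ·β·γ⁻¹ with γ = s3 s2 (prefix) and γ⁻¹ = s2^-1 s3^-1 (suffix); strip both.
Reduced to β = s2 s3^-1 s1^-1 s2 s2 s2 s2 s2 s1^-1 on 4 strands, 9 crossings.
Braid B: s2 s3^-1 s1^-1 s2 s2 s2 s2 s2 s1^-1 s4^-1 on 5 strands reduces by inverse Markov moves (closure unchanged at each step):
  Destabilize: the word has the form β·s4^-1 where s4^-1 occurs only as the final letter (β ∈ B_4); drop it and the last strand → 4 strands.
Reduced to β = s2 s3^-1 s1^-1 s2 s2 s2 s2 s2 s1^-1 on 4 strands, 9 crossings.
Both give the same β = s2 s3^-1 s1^-1 s2 s2 s2 s2 s2 s1^-1 on 4 strands, so one state sum suffices:
Braid: s2 s3^-1 s1^-1 s2 s2 s2 s2 s2 s1^-1 on 4 strands, 9 crossings.
Writhe w = (#positive) - (#negative) = 6 - 3 = 3.
State-sum expansion of <K>. There are 2^9 = 512 states.
For each crossing: s=0 is the vertical smoothing, s=1 horizontal. Crossing k contributes A^(sign_k * (1 - 2*s_k)); loop factor d = -A^2 - A^-2.
Tabulate the states by total A-exponent and number of loops L (A-exp: L × count):
  A^9: L=3 ×1
  A^7: L=2 ×8, L=4 ×1
  A^5: L=1 ×17, L=3 ×19
  A^3: L=2 ×63, L=4 ×21
  A^1: L=3 ×111, L=5 ×15
  A^-1: L=4 ×120, L=6 ×6
  A^-3: L=5 ×83, L=7 ×1
  A^-5: L=6 ×36
  A^-7: L=7 ×9
  A^-9: L=8 ×1
Each group contributes A^e * Σ count * d^(L-1):
Powers of d = -A^2 - A^-2: d^2 = A^4 + 2 + A^-4; d^3 = -A^6 - 3*A^2 - 3*A^-2 - A^-6; d^4 = A^8 + 4*A^4 + 6 + 4*A^-4 + A^-8; d^5 = -A^10 - 5*A^6 - 10*A^2 - 10*A^-2 - 5*A^-6 - A^-10; d^6 = A^12 + 6*A^8 + 15*A^4 + 20 + 15*A^-4 + 6*A^-8 + A^-12; d^7 = -A^14 - 7*A^10 - 21*A^6 - 35*A^2 - 35*A^-2 - 21*A^-6 - 7*A^-10 - A^-14.
  A^9 * (d^2) = A^13 + 2*A^9 + A^5
  A^7 * (8*d + d^3) = -A^13 - 11*A^9 - 11*A^5 - A
  A^5 * (17 + 19*d^2) = 19*A^9 + 55*A^5 + 19*A
  A^3 * (63*d + 21*d^3) = -21*A^9 - 126*A^5 - 126*A - 21*A^-3
  A^1 * (111*d^2 + 15*d^4) = 15*A^9 + 171*A^5 + 312*A + 171*A^-3 + 15*A^-7
  A^-1 * (120*d^3 + 6*d^5) = -6*A^9 - 150*A^5 - 420*A - 420*A^-3 - 150*A^-7 - 6*A^-11
  A^-3 * (83*d^4 + d^6) = A^9 + 89*A^5 + 347*A + 518*A^-3 + 347*A^-7 + 89*A^-11 + A^-15
  A^-5 * (36*d^5) = -36*A^5 - 180*A - 360*A^-3 - 360*A^-7 - 180*A^-11 - 36*A^-15
  A^-7 * (9*d^6) = 9*A^5 + 54*A + 135*A^-3 + 180*A^-7 + 135*A^-11 + 54*A^-15 + 9*A^-19
  A^-9 * (d^7) = -A^5 - 7*A - 21*A^-3 - 35*A^-7 - 35*A^-11 - 21*A^-15 - 7*A^-19 - A^-23
Summing the groups: <K> = -A^9 + A^5 - 2*A + 2*A^-3 - 3*A^-7 + 3*A^-11 - 2*A^-15 + 2*A^-19 - A^-23
Normalise by the writhe: (-A^3)^(-w) = (-A^3)^(-3) = -A^-9, so f(A) = -A^-9 * <K> = 1 - A^-4 + 2*A^-8 - 2*A^-12 + 3*A^-16 - 3*A^-20 + 2*A^-24 - 2*A^-28 + A^-32.
Substitute A = t^(-1/4), i.e. A^e → t^(-e/4): V(t) = t^8 - 2*t^7 + 2*t^6 - 3*t^5 + 3*t^4 - 2*t^3 + 2*t^2 - t + 1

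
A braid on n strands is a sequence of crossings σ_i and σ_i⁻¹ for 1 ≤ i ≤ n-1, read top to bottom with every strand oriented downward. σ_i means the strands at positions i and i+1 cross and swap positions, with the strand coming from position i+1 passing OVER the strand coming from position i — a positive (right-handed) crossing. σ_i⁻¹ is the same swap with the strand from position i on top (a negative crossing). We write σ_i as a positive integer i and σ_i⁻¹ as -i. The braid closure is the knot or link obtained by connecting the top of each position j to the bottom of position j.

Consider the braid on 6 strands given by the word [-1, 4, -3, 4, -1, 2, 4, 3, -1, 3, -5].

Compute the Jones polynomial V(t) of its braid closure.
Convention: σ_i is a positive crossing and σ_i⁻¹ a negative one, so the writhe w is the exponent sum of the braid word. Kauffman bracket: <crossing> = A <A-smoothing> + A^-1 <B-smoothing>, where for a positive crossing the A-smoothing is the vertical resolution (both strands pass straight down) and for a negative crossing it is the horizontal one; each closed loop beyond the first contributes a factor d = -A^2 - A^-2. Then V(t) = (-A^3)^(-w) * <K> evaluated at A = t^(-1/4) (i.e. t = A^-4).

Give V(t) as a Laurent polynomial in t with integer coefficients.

The presented braid s1^-1 s4 s3^-1 s4 s1^-1 s2 s4 s3 s1^-1 s3 s5^-1 on 6 strands reduces by inverse Markov moves (closure unchanged at each step):
  Destabilize: the word has the form β·s5^-1 where s5^-1 occurs only as the final letter (β ∈ B_5); drop it and the last strand → 5 strands.
Reduced to β = s1^-1 s4 s3^-1 s4 s1^-1 s2 s4 s3 s1^-1 s3 on 5 strands, 10 crossings.
Compute on β:
Braid: s1^-1 s4 s3^-1 s4 s1^-1 s2 s4 s3 s1^-1 s3 on 5 strands, 10 crossings.
Writhe w = (#positive) - (#negative) = 6 - 4 = 2.
Enumerate smoothing states for the bracket polynomial. There are 2^10 = 1024 states.
For each crossing: s=0 is the vertical smoothing, s=1 horizontal. Crossing k contributes A^(sign_k * (1 - 2*s_k)); loop factor d = -A^2 - A^-2.
Tabulate the states by total A-exponent and number of loops L (A-exp: L × count):
  A^10: L=5 ×1
  A^8: L=4 ×7, L=6 ×3
  A^6: L=3 ×18, L=5 ×26, L=7 ×1
  A^4: L=2 ×21, L=4 ×85, L=6 ×14
  A^2: L=1 ×9, L=3 ×137, L=5 ×62, L=7 ×2
  A^0: L=2 ×105, L=4 ×132, L=6 ×15
  A^-2: L=1 ×30, L=3 ×132, L=5 ×47, L=7 ×1
  A^-4: L=2 ×49, L=4 ×65, L=6 ×6
  A^-6: L=3 ×31, L=5 ×14
  A^-8: L=4 ×9, L=6 ×1
  A^-10: L=5 ×1
Each group contributes A^e * Σ count * d^(L-1):
Powers of d = -A^2 - A^-2: d^2 = A^4 + 2 + A^-4; d^3 = -A^6 - 3*A^2 - 3*A^-2 - A^-6; d^4 = A^8 + 4*A^4 + 6 + 4*A^-4 + A^-8; d^5 = -A^10 - 5*A^6 - 10*A^2 - 10*A^-2 - 5*A^-6 - A^-10; d^6 = A^12 + 6*A^8 + 15*A^4 + 20 + 15*A^-4 + 6*A^-8 + A^-12.
  A^10 * (d^4) = A^18 + 4*A^14 + 6*A^10 + 4*A^6 + A^2
  A^8 * (7*d^3 + 3*d^5) = -3*A^18 - 22*A^14 - 51*A^10 - 51*A^6 - 22*A^2 - 3*A^-2
  A^6 * (18*d^2 + 26*d^4 + d^6) = A^18 + 32*A^14 + 137*A^10 + 212*A^6 + 137*A^2 + 32*A^-2 + A^-6
  A^4 * (21*d + 85*d^3 + 14*d^5) = -14*A^14 - 155*A^10 - 416*A^6 - 416*A^2 - 155*A^-2 - 14*A^-6
  A^2 * (9 + 137*d^2 + 62*d^4 + 2*d^6) = 2*A^14 + 74*A^10 + 415*A^6 + 695*A^2 + 415*A^-2 + 74*A^-6 + 2*A^-10
  A^0 * (105*d + 132*d^3 + 15*d^5) = -15*A^10 - 207*A^6 - 651*A^2 - 651*A^-2 - 207*A^-6 - 15*A^-10
  A^-2 * (30 + 132*d^2 + 47*d^4 + d^6) = A^10 + 53*A^6 + 335*A^2 + 596*A^-2 + 335*A^-6 + 53*A^-10 + A^-14
  A^-4 * (49*d + 65*d^3 + 6*d^5) = -6*A^6 - 95*A^2 - 304*A^-2 - 304*A^-6 - 95*A^-10 - 6*A^-14
  A^-6 * (31*d^2 + 14*d^4) = 14*A^2 + 87*A^-2 + 146*A^-6 + 87*A^-10 + 14*A^-14
  A^-8 * (9*d^3 + d^5) = -A^2 - 14*A^-2 - 37*A^-6 - 37*A^-10 - 14*A^-14 - A^-18
  A^-10 * (d^4) = A^-2 + 4*A^-6 + 6*A^-10 + 4*A^-14 + A^-18
Summing the groups: <K> = -A^18 + 2*A^14 - 3*A^10 + 4*A^6 - 3*A^2 + 4*A^-2 - 2*A^-6 + A^-10 - A^-14
Normalise by the writhe: (-A^3)^(-w) = (-A^3)^(-2) = A^-6, so f(A) = A^-6 * <K> = -A^12 + 2*A^8 - 3*A^4 + 4 - 3*A^-4 + 4*A^-8 - 2*A^-12 + A^-16 - A^-20.
Substitute A = t^(-1/4), i.e. A^e → t^(-e/4): V(t) = -t^5 + t^4 - 2*t^3 + 4*t^2 - 3*t + 4 - 3*t^-1 + 2*t^-2 - t^-3

Answer: -t^5 + t^4 - 2*t^3 + 4*t^2 - 3*t + 4 - 3*t^-1 + 2*t^-2 - t^-3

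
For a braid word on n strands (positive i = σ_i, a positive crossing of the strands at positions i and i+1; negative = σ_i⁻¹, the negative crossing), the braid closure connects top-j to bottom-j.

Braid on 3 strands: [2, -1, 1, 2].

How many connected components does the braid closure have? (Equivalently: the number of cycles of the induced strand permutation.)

Track the strand permutation on 3 strands, starting from identity.
  step 1: s2 swaps positions 2,3 -> [1 3 2]
  step 2: s1^-1 swaps positions 1,2 -> [3 1 2]
  step 3: s1 swaps positions 1,2 -> [1 3 2]
  step 4: s2 swaps positions 2,3 -> [1 2 3]
Final permutation (position -> original strand): [1 2 3]
Closure components = cycle count of this permutation = 3.

Answer: 3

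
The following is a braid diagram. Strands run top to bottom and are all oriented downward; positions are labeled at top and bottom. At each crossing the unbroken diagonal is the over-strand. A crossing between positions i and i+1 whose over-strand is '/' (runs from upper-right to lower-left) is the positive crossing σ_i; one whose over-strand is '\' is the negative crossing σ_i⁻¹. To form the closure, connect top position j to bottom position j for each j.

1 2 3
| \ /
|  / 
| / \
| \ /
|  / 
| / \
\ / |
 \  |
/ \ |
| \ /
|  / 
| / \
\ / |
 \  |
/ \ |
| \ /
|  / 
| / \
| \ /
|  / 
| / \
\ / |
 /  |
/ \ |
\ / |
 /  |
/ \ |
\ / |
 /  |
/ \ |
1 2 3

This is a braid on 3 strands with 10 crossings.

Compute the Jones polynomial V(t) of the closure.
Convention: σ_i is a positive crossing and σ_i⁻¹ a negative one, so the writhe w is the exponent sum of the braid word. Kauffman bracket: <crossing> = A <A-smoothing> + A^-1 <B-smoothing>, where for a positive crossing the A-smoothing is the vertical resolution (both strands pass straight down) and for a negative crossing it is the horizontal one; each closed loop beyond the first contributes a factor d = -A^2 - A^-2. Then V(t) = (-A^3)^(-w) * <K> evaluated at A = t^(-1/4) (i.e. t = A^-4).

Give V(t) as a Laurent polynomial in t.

t^10 - 4*t^9 + 6*t^8 - 8*t^7 + 9*t^6 - 8*t^5 + 7*t^4 - 4*t^3 + 2*t^2

Derivation:
Reading the diagram top to bottom ('/'-over between positions i,i+1 = s_i, '\'-over = s_i^-1): braid word = s2 s2 s1^-1 s2 s1^-1 s2 s2 s1 s1 s1.
Braid: s2 s2 s1^-1 s2 s1^-1 s2 s2 s1 s1 s1 on 3 strands, 10 crossings.
Writhe w = (#positive) - (#negative) = 8 - 2 = 6.
Enumerate smoothing states for the bracket polynomial. There are 2^10 = 1024 states.
Smooth each crossing (0=||, 1=⌣⌢); contribution A^(Σ sign_k(1-2s_k)) * d^(L-1).
Tabulate the states by total A-exponent and number of loops L (A-exp: L × count):
  A^10: L=3 ×1
  A^8: L=2 ×7, L=4 ×3
  A^6: L=1 ×14, L=3 ×28, L=5 ×3
  A^4: L=2 ×88, L=4 ×31, L=6 ×1
  A^2: L=1 ×63, L=3 ×133, L=5 ×14
  A^0: L=2 ×159, L=4 ×91, L=6 ×2
  A^-2: L=3 ×180, L=5 ×30
  A^-4: L=4 ×116, L=6 ×4
  A^-6: L=5 ×45
  A^-8: L=6 ×10
  A^-10: L=7 ×1
Each group contributes A^e * Σ count * d^(L-1):
Powers of d = -A^2 - A^-2: d^2 = A^4 + 2 + A^-4; d^3 = -A^6 - 3*A^2 - 3*A^-2 - A^-6; d^4 = A^8 + 4*A^4 + 6 + 4*A^-4 + A^-8; d^5 = -A^10 - 5*A^6 - 10*A^2 - 10*A^-2 - 5*A^-6 - A^-10; d^6 = A^12 + 6*A^8 + 15*A^4 + 20 + 15*A^-4 + 6*A^-8 + A^-12.
  A^10 * (d^2) = A^14 + 2*A^10 + A^6
  A^8 * (7*d + 3*d^3) = -3*A^14 - 16*A^10 - 16*A^6 - 3*A^2
  A^6 * (14 + 28*d^2 + 3*d^4) = 3*A^14 + 40*A^10 + 88*A^6 + 40*A^2 + 3*A^-2
  A^4 * (88*d + 31*d^3 + d^5) = -A^14 - 36*A^10 - 191*A^6 - 191*A^2 - 36*A^-2 - A^-6
  A^2 * (63 + 133*d^2 + 14*d^4) = 14*A^10 + 189*A^6 + 413*A^2 + 189*A^-2 + 14*A^-6
  A^0 * (159*d + 91*d^3 + 2*d^5) = -2*A^10 - 101*A^6 - 452*A^2 - 452*A^-2 - 101*A^-6 - 2*A^-10
  A^-2 * (180*d^2 + 30*d^4) = 30*A^6 + 300*A^2 + 540*A^-2 + 300*A^-6 + 30*A^-10
  A^-4 * (116*d^3 + 4*d^5) = -4*A^6 - 136*A^2 - 388*A^-2 - 388*A^-6 - 136*A^-10 - 4*A^-14
  A^-6 * (45*d^4) = 45*A^2 + 180*A^-2 + 270*A^-6 + 180*A^-10 + 45*A^-14
  A^-8 * (10*d^5) = -10*A^2 - 50*A^-2 - 100*A^-6 - 100*A^-10 - 50*A^-14 - 10*A^-18
  A^-10 * (d^6) = A^2 + 6*A^-2 + 15*A^-6 + 20*A^-10 + 15*A^-14 + 6*A^-18 + A^-22
Summing the groups: <K> = 2*A^10 - 4*A^6 + 7*A^2 - 8*A^-2 + 9*A^-6 - 8*A^-10 + 6*A^-14 - 4*A^-18 + A^-22
Normalise by the writhe: (-A^3)^(-w) = (-A^3)^(-6) = A^-18, so f(A) = A^-18 * <K> = 2*A^-8 - 4*A^-12 + 7*A^-16 - 8*A^-20 + 9*A^-24 - 8*A^-28 + 6*A^-32 - 4*A^-36 + A^-40.
Substitute A = t^(-1/4), i.e. A^e → t^(-e/4): V(t) = t^10 - 4*t^9 + 6*t^8 - 8*t^7 + 9*t^6 - 8*t^5 + 7*t^4 - 4*t^3 + 2*t^2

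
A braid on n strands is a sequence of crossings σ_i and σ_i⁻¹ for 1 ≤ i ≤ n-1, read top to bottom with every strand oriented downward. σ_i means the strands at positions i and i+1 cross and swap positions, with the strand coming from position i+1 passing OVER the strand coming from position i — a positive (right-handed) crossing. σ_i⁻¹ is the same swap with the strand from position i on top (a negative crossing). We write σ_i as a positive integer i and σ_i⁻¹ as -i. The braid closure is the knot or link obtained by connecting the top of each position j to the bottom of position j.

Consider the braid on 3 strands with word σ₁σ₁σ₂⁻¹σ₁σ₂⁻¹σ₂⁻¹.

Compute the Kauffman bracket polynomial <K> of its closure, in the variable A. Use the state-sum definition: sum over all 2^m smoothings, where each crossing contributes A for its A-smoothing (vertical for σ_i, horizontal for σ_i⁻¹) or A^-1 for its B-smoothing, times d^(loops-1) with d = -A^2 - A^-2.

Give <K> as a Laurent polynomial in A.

-A^12 + 2*A^8 - 2*A^4 + 3 - 2*A^-4 + 2*A^-8 - A^-12

Derivation:
Braid: s1 s1 s2^-1 s1 s2^-1 s2^-1 on 3 strands, 6 crossings.
Writhe w = (#positive) - (#negative) = 3 - 3 = 0.
Computing the Kauffman bracket via state sum. There are 2^6 = 64 states.
Each crossing splits two ways (0=vertical, 1=horizontal). The state's weight is A^(#A-smoothings - #B-smoothings) * d^(loops - 1).
Tabulate the states by total A-exponent and number of loops L (A-exp: L × count):
  A^6: L=4 ×1
  A^4: L=3 ×6
  A^2: L=2 ×14, L=4 ×1
  A^0: L=1 ×13, L=3 ×7
  A^-2: L=2 ×14, L=4 ×1
  A^-4: L=3 ×6
  A^-6: L=4 ×1
Each group contributes A^e * Σ count * d^(L-1):
Powers of d = -A^2 - A^-2: d^2 = A^4 + 2 + A^-4; d^3 = -A^6 - 3*A^2 - 3*A^-2 - A^-6.
  A^6 * (d^3) = -A^12 - 3*A^8 - 3*A^4 - 1
  A^4 * (6*d^2) = 6*A^8 + 12*A^4 + 6
  A^2 * (14*d + d^3) = -A^8 - 17*A^4 - 17 - A^-4
  A^0 * (13 + 7*d^2) = 7*A^4 + 27 + 7*A^-4
  A^-2 * (14*d + d^3) = -A^4 - 17 - 17*A^-4 - A^-8
  A^-4 * (6*d^2) = 6 + 12*A^-4 + 6*A^-8
  A^-6 * (d^3) = -1 - 3*A^-4 - 3*A^-8 - A^-12
Summing the groups: <K> = -A^12 + 2*A^8 - 2*A^4 + 3 - 2*A^-4 + 2*A^-8 - A^-12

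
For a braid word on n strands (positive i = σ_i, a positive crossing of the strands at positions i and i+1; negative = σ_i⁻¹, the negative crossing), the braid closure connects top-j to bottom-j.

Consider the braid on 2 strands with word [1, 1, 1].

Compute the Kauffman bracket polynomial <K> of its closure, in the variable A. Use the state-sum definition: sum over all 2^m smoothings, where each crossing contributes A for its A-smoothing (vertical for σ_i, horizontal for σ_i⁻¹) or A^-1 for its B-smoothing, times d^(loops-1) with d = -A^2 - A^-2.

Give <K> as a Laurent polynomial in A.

Braid: s1 s1 s1 on 2 strands, 3 crossings.
Writhe w = (#positive) - (#negative) = 3 - 0 = 3.
State-sum expansion of <K>. There are 2^3 = 8 states.
Smooth each crossing (0=||, 1=⌣⌢); contribution A^(Σ sign_k(1-2s_k)) * d^(L-1).
  state 000: A-exp=+3, loops=2, term = A^3 * d^1
  state 001: A-exp=+1, loops=1, term = A^1 * d^0
  state 010: A-exp=+1, loops=1, term = A^1 * d^0
  state 011: A-exp=-1, loops=2, term = A^-1 * d^1
  state 100: A-exp=+1, loops=1, term = A^1 * d^0
  state 101: A-exp=-1, loops=2, term = A^-1 * d^1
  state 110: A-exp=-1, loops=2, term = A^-1 * d^1
  state 111: A-exp=-3, loops=3, term = A^-3 * d^2
Collect the terms by A-exponent (count of states per loop number):
Powers of d = -A^2 - A^-2: d^2 = A^4 + 2 + A^-4.
  A^3 * (d) = -A^5 - A
  A^1 * (3) = 3*A
  A^-1 * (3*d) = -3*A - 3*A^-3
  A^-3 * (d^2) = A + 2*A^-3 + A^-7
Summing the groups: <K> = -A^5 - A^-3 + A^-7

Answer: -A^5 - A^-3 + A^-7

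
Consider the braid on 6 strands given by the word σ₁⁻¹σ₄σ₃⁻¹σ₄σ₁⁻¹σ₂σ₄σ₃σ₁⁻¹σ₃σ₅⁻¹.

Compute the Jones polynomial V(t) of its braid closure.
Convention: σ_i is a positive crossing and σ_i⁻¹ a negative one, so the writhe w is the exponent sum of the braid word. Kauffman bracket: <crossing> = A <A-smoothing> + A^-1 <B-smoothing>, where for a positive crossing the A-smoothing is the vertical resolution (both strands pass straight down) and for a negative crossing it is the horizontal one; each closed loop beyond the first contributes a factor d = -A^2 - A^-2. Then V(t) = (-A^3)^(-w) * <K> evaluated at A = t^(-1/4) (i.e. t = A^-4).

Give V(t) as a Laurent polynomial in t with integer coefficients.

-t^5 + t^4 - 2*t^3 + 4*t^2 - 3*t + 4 - 3*t^-1 + 2*t^-2 - t^-3

Derivation:
The presented braid s1^-1 s4 s3^-1 s4 s1^-1 s2 s4 s3 s1^-1 s3 s5^-1 on 6 strands reduces by inverse Markov moves (closure unchanged at each step):
  Destabilize: the word has the form β·s5^-1 where s5^-1 occurs only as the final letter (β ∈ B_5); drop it and the last strand → 5 strands.
Reduced to β = s1^-1 s4 s3^-1 s4 s1^-1 s2 s4 s3 s1^-1 s3 on 5 strands, 10 crossings.
Compute on β:
Braid: s1^-1 s4 s3^-1 s4 s1^-1 s2 s4 s3 s1^-1 s3 on 5 strands, 10 crossings.
Writhe w = (#positive) - (#negative) = 6 - 4 = 2.
Enumerate smoothing states for the bracket polynomial. There are 2^10 = 1024 states.
For each crossing: s=0 is the vertical smoothing, s=1 horizontal. Crossing k contributes A^(sign_k * (1 - 2*s_k)); loop factor d = -A^2 - A^-2.
Tabulate the states by total A-exponent and number of loops L (A-exp: L × count):
  A^10: L=5 ×1
  A^8: L=4 ×7, L=6 ×3
  A^6: L=3 ×18, L=5 ×26, L=7 ×1
  A^4: L=2 ×21, L=4 ×85, L=6 ×14
  A^2: L=1 ×9, L=3 ×137, L=5 ×62, L=7 ×2
  A^0: L=2 ×105, L=4 ×132, L=6 ×15
  A^-2: L=1 ×30, L=3 ×132, L=5 ×47, L=7 ×1
  A^-4: L=2 ×49, L=4 ×65, L=6 ×6
  A^-6: L=3 ×31, L=5 ×14
  A^-8: L=4 ×9, L=6 ×1
  A^-10: L=5 ×1
Each group contributes A^e * Σ count * d^(L-1):
Powers of d = -A^2 - A^-2: d^2 = A^4 + 2 + A^-4; d^3 = -A^6 - 3*A^2 - 3*A^-2 - A^-6; d^4 = A^8 + 4*A^4 + 6 + 4*A^-4 + A^-8; d^5 = -A^10 - 5*A^6 - 10*A^2 - 10*A^-2 - 5*A^-6 - A^-10; d^6 = A^12 + 6*A^8 + 15*A^4 + 20 + 15*A^-4 + 6*A^-8 + A^-12.
  A^10 * (d^4) = A^18 + 4*A^14 + 6*A^10 + 4*A^6 + A^2
  A^8 * (7*d^3 + 3*d^5) = -3*A^18 - 22*A^14 - 51*A^10 - 51*A^6 - 22*A^2 - 3*A^-2
  A^6 * (18*d^2 + 26*d^4 + d^6) = A^18 + 32*A^14 + 137*A^10 + 212*A^6 + 137*A^2 + 32*A^-2 + A^-6
  A^4 * (21*d + 85*d^3 + 14*d^5) = -14*A^14 - 155*A^10 - 416*A^6 - 416*A^2 - 155*A^-2 - 14*A^-6
  A^2 * (9 + 137*d^2 + 62*d^4 + 2*d^6) = 2*A^14 + 74*A^10 + 415*A^6 + 695*A^2 + 415*A^-2 + 74*A^-6 + 2*A^-10
  A^0 * (105*d + 132*d^3 + 15*d^5) = -15*A^10 - 207*A^6 - 651*A^2 - 651*A^-2 - 207*A^-6 - 15*A^-10
  A^-2 * (30 + 132*d^2 + 47*d^4 + d^6) = A^10 + 53*A^6 + 335*A^2 + 596*A^-2 + 335*A^-6 + 53*A^-10 + A^-14
  A^-4 * (49*d + 65*d^3 + 6*d^5) = -6*A^6 - 95*A^2 - 304*A^-2 - 304*A^-6 - 95*A^-10 - 6*A^-14
  A^-6 * (31*d^2 + 14*d^4) = 14*A^2 + 87*A^-2 + 146*A^-6 + 87*A^-10 + 14*A^-14
  A^-8 * (9*d^3 + d^5) = -A^2 - 14*A^-2 - 37*A^-6 - 37*A^-10 - 14*A^-14 - A^-18
  A^-10 * (d^4) = A^-2 + 4*A^-6 + 6*A^-10 + 4*A^-14 + A^-18
Summing the groups: <K> = -A^18 + 2*A^14 - 3*A^10 + 4*A^6 - 3*A^2 + 4*A^-2 - 2*A^-6 + A^-10 - A^-14
Normalise by the writhe: (-A^3)^(-w) = (-A^3)^(-2) = A^-6, so f(A) = A^-6 * <K> = -A^12 + 2*A^8 - 3*A^4 + 4 - 3*A^-4 + 4*A^-8 - 2*A^-12 + A^-16 - A^-20.
Substitute A = t^(-1/4), i.e. A^e → t^(-e/4): V(t) = -t^5 + t^4 - 2*t^3 + 4*t^2 - 3*t + 4 - 3*t^-1 + 2*t^-2 - t^-3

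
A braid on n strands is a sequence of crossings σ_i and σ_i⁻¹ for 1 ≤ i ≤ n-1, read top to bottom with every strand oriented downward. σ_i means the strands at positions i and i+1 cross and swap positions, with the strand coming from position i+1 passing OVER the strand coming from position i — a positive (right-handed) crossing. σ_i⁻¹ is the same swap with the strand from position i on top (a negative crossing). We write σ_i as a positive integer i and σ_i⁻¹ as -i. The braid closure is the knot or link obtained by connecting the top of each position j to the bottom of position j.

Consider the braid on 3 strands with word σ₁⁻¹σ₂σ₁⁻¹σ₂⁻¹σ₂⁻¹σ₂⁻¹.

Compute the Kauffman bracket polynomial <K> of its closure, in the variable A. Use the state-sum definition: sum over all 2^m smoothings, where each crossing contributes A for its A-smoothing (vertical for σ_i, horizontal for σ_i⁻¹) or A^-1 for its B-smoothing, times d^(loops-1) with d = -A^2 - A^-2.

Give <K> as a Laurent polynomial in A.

-A^12 + A^8 - A^4 + 2 - A^-4 + A^-8

Derivation:
Braid: s1^-1 s2 s1^-1 s2^-1 s2^-1 s2^-1 on 3 strands, 6 crossings.
Writhe w = (#positive) - (#negative) = 1 - 5 = -4.
Enumerate smoothing states for the bracket polynomial. There are 2^6 = 64 states.
Smooth each crossing (0=||, 1=⌣⌢); contribution A^(Σ sign_k(1-2s_k)) * d^(L-1).
Tabulate the states by total A-exponent and number of loops L (A-exp: L × count):
  A^6: L=4 ×1
  A^4: L=3 ×6
  A^2: L=2 ×12, L=4 ×3
  A^0: L=1 ×9, L=3 ×10, L=5 ×1
  A^-2: L=2 ×12, L=4 ×3
  A^-4: L=1 ×2, L=3 ×4
  A^-6: L=2 ×1
Each group contributes A^e * Σ count * d^(L-1):
Powers of d = -A^2 - A^-2: d^2 = A^4 + 2 + A^-4; d^3 = -A^6 - 3*A^2 - 3*A^-2 - A^-6; d^4 = A^8 + 4*A^4 + 6 + 4*A^-4 + A^-8.
  A^6 * (d^3) = -A^12 - 3*A^8 - 3*A^4 - 1
  A^4 * (6*d^2) = 6*A^8 + 12*A^4 + 6
  A^2 * (12*d + 3*d^3) = -3*A^8 - 21*A^4 - 21 - 3*A^-4
  A^0 * (9 + 10*d^2 + d^4) = A^8 + 14*A^4 + 35 + 14*A^-4 + A^-8
  A^-2 * (12*d + 3*d^3) = -3*A^4 - 21 - 21*A^-4 - 3*A^-8
  A^-4 * (2 + 4*d^2) = 4 + 10*A^-4 + 4*A^-8
  A^-6 * (d) = -A^-4 - A^-8
Summing the groups: <K> = -A^12 + A^8 - A^4 + 2 - A^-4 + A^-8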